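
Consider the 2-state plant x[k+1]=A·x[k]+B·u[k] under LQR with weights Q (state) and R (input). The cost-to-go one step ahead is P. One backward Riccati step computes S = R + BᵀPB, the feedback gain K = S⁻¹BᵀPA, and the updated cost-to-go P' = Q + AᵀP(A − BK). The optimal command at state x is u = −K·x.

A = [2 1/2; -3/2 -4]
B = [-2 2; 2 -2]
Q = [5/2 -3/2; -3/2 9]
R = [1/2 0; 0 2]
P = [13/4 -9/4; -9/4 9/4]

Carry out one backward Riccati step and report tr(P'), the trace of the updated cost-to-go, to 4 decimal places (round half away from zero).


BᵀP = [-11.0000 9.0000; 11.0000 -9.0000]
S = R + BᵀPB = [1/2 0; 0 2] + [40.0000 -40.0000; -40.0000 40.0000] = [40.5000 -40.0000; -40.0000 42.0000]
BᵀPA = [-35.5000 -41.5000; 35.5000 41.5000]
K = S⁻¹·BᵀPA = [-0.7030 -0.8218; 0.1757 0.2054]
A−BK = [0.2426 -1.5545; 0.2574 -1.9455]
AᵀP(A−BK) = [0.3682 -0.0291; -0.0291 3.1825]
P' = Q + AᵀP(A−BK) = [2.8682 -1.5291; -1.5291 12.1825]
tr(P') = 15.0507

15.0507


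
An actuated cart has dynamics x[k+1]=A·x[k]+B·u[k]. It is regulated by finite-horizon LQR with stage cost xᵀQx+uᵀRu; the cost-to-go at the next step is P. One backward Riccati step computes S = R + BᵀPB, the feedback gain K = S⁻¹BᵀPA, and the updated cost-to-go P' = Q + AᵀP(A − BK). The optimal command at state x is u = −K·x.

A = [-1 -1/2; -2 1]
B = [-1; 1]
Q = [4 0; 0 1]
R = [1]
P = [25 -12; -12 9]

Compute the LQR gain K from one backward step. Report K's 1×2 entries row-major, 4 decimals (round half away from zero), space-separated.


BᵀP = [-37.0000 21.0000]
S = R + BᵀPB = [1] + [58.0000] = [59.0000]
BᵀPA = [-5.0000 39.5000]
K = S⁻¹·BᵀPA = [-0.0847 0.6695]
A−BK = [-1.0847 0.1695; -1.9153 0.3305]
AᵀP(A−BK) = [12.5763 -2.1525; -2.1525 0.8051]
P' = Q + AᵀP(A−BK) = [16.5763 -2.1525; -2.1525 1.8051]
tr(P') = 18.3814

-0.0847 0.6695


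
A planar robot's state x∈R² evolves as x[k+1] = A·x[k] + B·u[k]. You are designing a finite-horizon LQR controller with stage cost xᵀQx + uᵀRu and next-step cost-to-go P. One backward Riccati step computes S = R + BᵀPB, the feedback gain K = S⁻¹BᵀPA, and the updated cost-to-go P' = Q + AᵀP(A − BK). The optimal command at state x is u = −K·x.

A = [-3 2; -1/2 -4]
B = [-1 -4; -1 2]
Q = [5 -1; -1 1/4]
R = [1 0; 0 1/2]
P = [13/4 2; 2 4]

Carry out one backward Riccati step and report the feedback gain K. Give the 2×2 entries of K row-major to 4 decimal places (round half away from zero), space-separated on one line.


BᵀP = [-5.2500 -6.0000; -9.0000 0.0000]
S = R + BᵀPB = [1 0; 0 1/2] + [11.2500 9.0000; 9.0000 36.0000] = [12.2500 9.0000; 9.0000 36.5000]
BᵀPA = [18.7500 13.5000; 27.0000 -18.0000]
K = S⁻¹·BᵀPA = [1.2055 1.7883; 0.4425 -0.9341]
A−BK = [-0.0246 0.0519; -0.1794 -0.3435]
AᵀP(A−BK) = [1.6996 2.1898; 2.1898 4.0437]
P' = Q + AᵀP(A−BK) = [6.6996 1.1898; 1.1898 4.2937]
tr(P') = 10.9933

1.2055 1.7883 0.4425 -0.9341


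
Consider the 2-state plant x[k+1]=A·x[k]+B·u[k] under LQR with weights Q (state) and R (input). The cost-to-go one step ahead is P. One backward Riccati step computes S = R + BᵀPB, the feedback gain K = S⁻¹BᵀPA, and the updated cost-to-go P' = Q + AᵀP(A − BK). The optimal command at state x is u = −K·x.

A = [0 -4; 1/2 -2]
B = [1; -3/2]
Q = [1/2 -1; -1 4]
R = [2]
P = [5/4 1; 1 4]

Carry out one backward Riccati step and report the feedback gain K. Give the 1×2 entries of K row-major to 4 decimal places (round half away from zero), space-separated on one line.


-0.2703 1.1892

BᵀP = [-0.2500 -5.0000]
S = R + BᵀPB = [2] + [7.2500] = [9.2500]
BᵀPA = [-2.5000 11.0000]
K = S⁻¹·BᵀPA = [-0.2703 1.1892]
A−BK = [0.2703 -5.1892; 0.0946 -0.2162]
AᵀP(A−BK) = [0.3243 -3.0270; -3.0270 38.9189]
P' = Q + AᵀP(A−BK) = [0.8243 -4.0270; -4.0270 42.9189]
tr(P') = 43.7432


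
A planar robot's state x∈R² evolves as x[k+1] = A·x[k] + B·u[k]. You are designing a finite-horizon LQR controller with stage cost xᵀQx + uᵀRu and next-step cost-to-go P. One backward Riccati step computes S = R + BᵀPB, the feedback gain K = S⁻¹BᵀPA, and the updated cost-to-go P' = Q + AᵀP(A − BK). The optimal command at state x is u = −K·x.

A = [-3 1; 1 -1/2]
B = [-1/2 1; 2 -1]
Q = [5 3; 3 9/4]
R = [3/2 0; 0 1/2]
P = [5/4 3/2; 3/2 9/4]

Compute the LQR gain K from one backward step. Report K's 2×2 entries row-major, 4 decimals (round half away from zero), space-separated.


BᵀP = [2.3750 3.7500; -0.2500 -0.7500]
S = R + BᵀPB = [3/2 0; 0 1/2] + [6.3125 -1.3750; -1.3750 0.5000] = [7.8125 -1.3750; -1.3750 1.0000]
BᵀPA = [-3.3750 0.5000; 0.0000 0.1250]
K = S⁻¹·BᵀPA = [-0.5699 0.1135; -0.7836 0.2810]
A−BK = [-2.5013 0.7757; 1.3562 -0.4459]
AᵀP(A−BK) = [2.5765 -0.7421; -0.7421 0.2206]
P' = Q + AᵀP(A−BK) = [7.5765 2.2579; 2.2579 2.4706]
tr(P') = 10.0472

-0.5699 0.1135 -0.7836 0.2810


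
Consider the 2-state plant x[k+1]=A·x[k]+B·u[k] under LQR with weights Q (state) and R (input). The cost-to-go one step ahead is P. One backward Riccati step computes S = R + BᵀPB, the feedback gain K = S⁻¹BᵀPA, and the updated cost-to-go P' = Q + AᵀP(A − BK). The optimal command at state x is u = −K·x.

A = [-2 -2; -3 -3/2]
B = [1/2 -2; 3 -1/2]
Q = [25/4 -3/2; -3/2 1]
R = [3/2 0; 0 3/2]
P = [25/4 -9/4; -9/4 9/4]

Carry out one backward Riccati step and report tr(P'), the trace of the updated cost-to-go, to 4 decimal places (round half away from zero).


BᵀP = [-3.6250 5.6250; -11.3750 3.3750]
S = R + BᵀPB = [3/2 0; 0 3/2] + [15.0625 4.4375; 4.4375 21.0625] = [16.5625 4.4375; 4.4375 22.5625]
BᵀPA = [-9.6250 -1.1875; 12.6250 17.6875]
K = S⁻¹·BᵀPA = [-0.7717 -0.2974; 0.7113 0.8424]
A−BK = [-0.1915 -0.1664; -0.3292 -0.1866]
AᵀP(A−BK) = [1.8416 1.3769; 1.3769 1.3089]
P' = Q + AᵀP(A−BK) = [8.0916 -0.1231; -0.1231 2.3089]
tr(P') = 10.4006

10.4006


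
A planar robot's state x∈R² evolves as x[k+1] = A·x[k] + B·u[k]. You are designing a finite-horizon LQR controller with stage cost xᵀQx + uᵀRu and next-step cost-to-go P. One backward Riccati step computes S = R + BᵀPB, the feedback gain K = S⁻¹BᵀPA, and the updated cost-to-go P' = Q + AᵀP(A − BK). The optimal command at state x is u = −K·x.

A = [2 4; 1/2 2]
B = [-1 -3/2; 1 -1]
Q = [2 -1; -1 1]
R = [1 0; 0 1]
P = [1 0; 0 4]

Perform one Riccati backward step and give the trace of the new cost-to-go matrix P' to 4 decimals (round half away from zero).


8.8054

BᵀP = [-1.0000 4.0000; -1.5000 -4.0000]
S = R + BᵀPB = [1 0; 0 1] + [5.0000 -2.5000; -2.5000 6.2500] = [6.0000 -2.5000; -2.5000 7.2500]
BᵀPA = [0.0000 4.0000; -5.0000 -14.0000]
K = S⁻¹·BᵀPA = [-0.3356 -0.1611; -0.8054 -1.9866]
A−BK = [0.4564 0.8591; 0.0302 0.1745]
AᵀP(A−BK) = [0.9732 2.0671; 2.0671 4.8322]
P' = Q + AᵀP(A−BK) = [2.9732 1.0671; 1.0671 5.8322]
tr(P') = 8.8054


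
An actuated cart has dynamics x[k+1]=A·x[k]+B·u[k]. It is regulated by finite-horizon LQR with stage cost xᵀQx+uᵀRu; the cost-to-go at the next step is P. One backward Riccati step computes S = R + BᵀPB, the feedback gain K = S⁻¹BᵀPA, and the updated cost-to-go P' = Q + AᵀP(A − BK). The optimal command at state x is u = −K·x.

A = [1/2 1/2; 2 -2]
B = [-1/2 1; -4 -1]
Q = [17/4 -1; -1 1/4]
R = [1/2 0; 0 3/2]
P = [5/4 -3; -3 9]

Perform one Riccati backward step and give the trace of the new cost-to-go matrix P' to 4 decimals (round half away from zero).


BᵀP = [11.3750 -34.5000; 4.2500 -12.0000]
S = R + BᵀPB = [1/2 0; 0 3/2] + [132.3125 45.8750; 45.8750 16.2500] = [132.8125 45.8750; 45.8750 17.7500]
BᵀPA = [-63.3125 74.6875; -21.8750 26.1250]
K = S⁻¹·BᵀPA = [-0.4756 0.5030; -0.0032 0.1718]
A−BK = [0.2654 0.5798; 0.0944 0.1839]
AᵀP(A−BK) = [0.1310 -0.0825; -0.0825 0.2556]
P' = Q + AᵀP(A−BK) = [4.3810 -1.0825; -1.0825 0.5056]
tr(P') = 4.8866

4.8866


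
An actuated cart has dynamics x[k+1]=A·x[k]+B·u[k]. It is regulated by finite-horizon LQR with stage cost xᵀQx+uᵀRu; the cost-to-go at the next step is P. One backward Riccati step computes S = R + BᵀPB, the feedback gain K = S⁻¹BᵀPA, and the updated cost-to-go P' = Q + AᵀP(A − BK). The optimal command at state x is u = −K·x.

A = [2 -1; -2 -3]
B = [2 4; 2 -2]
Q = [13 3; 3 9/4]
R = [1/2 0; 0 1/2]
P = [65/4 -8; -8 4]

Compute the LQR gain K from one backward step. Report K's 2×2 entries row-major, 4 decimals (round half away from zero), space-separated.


BᵀP = [16.5000 -8.0000; 81.0000 -40.0000]
S = R + BᵀPB = [1/2 0; 0 1/2] + [17.0000 82.0000; 82.0000 404.0000] = [17.5000 82.0000; 82.0000 404.5000]
BᵀPA = [49.0000 7.5000; 242.0000 39.0000]
K = S⁻¹·BᵀPA = [-0.0662 -0.4630; 0.6117 0.1903]
A−BK = [-0.3143 -0.8351; -0.6441 -1.6934]
AᵀP(A−BK) = [0.2149 0.1406; 0.1406 0.3018]
P' = Q + AᵀP(A−BK) = [13.2149 3.1406; 3.1406 2.5518]
tr(P') = 15.7667

-0.0662 -0.4630 0.6117 0.1903


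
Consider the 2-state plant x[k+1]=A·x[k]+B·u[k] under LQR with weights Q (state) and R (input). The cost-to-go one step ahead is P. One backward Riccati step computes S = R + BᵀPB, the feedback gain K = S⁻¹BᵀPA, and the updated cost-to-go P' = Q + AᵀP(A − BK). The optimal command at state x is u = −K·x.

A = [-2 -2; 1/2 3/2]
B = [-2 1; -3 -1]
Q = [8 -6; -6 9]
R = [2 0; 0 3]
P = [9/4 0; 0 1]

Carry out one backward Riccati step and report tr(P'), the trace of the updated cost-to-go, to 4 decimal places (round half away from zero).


BᵀP = [-4.5000 -3.0000; 2.2500 -1.0000]
S = R + BᵀPB = [2 0; 0 3] + [18.0000 -1.5000; -1.5000 3.2500] = [20.0000 -1.5000; -1.5000 6.2500]
BᵀPA = [7.5000 4.5000; -5.0000 -6.0000]
K = S⁻¹·BᵀPA = [0.3208 0.1558; -0.7230 -0.9226]
A−BK = [-0.6354 -0.7658; 0.7393 1.0448]
AᵀP(A−BK) = [3.2291 3.9684; 3.9684 5.0132]
P' = Q + AᵀP(A−BK) = [11.2291 -2.0316; -2.0316 14.0132]
tr(P') = 25.2424

25.2424


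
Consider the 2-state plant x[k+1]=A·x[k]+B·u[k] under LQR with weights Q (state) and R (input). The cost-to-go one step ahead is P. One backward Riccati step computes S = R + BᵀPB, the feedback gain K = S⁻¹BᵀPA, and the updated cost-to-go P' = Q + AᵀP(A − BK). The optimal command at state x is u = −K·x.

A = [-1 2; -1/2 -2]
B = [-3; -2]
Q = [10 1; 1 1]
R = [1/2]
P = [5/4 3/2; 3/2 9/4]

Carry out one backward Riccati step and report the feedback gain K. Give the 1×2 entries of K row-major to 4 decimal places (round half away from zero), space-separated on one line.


0.2903 0.1161

BᵀP = [-6.7500 -9.0000]
S = R + BᵀPB = [1/2] + [38.2500] = [38.7500]
BᵀPA = [11.2500 4.5000]
K = S⁻¹·BᵀPA = [0.2903 0.1161]
A−BK = [-0.1290 2.3484; 0.0806 -1.7677]
AᵀP(A−BK) = [0.0464 -0.0565; -0.0565 1.4774]
P' = Q + AᵀP(A−BK) = [10.0464 0.9435; 0.9435 2.4774]
tr(P') = 12.5238


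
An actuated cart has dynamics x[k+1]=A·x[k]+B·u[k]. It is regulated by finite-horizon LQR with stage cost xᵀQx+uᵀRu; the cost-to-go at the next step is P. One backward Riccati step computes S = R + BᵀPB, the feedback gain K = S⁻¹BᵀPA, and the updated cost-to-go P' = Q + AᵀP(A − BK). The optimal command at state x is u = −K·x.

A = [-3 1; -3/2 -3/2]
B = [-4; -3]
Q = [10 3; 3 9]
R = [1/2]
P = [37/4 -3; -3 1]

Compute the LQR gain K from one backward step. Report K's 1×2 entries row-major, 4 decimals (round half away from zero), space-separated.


BᵀP = [-28.0000 9.0000]
S = R + BᵀPB = [1/2] + [85.0000] = [85.5000]
BᵀPA = [70.5000 -41.5000]
K = S⁻¹·BᵀPA = [0.8246 -0.4854]
A−BK = [0.2982 -0.9415; 0.9737 -2.9561]
AᵀP(A−BK) = [0.3684 -0.2807; -0.2807 0.3567]
P' = Q + AᵀP(A−BK) = [10.3684 2.7193; 2.7193 9.3567]
tr(P') = 19.7251

0.8246 -0.4854


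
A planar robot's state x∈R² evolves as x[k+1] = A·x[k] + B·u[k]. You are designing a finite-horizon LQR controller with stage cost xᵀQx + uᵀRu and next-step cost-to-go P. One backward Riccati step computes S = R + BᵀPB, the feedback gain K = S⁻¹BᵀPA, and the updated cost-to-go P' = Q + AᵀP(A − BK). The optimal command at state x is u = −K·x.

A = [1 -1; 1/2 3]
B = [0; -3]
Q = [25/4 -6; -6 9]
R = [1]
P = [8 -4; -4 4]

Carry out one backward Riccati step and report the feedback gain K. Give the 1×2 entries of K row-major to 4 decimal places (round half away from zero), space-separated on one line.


BᵀP = [12.0000 -12.0000]
S = R + BᵀPB = [1] + [36.0000] = [37.0000]
BᵀPA = [6.0000 -48.0000]
K = S⁻¹·BᵀPA = [0.1622 -1.2973]
A−BK = [1.0000 -1.0000; 0.9865 -0.8919]
AᵀP(A−BK) = [4.0270 -4.2162; -4.2162 5.7297]
P' = Q + AᵀP(A−BK) = [10.2770 -10.2162; -10.2162 14.7297]
tr(P') = 25.0068

0.1622 -1.2973


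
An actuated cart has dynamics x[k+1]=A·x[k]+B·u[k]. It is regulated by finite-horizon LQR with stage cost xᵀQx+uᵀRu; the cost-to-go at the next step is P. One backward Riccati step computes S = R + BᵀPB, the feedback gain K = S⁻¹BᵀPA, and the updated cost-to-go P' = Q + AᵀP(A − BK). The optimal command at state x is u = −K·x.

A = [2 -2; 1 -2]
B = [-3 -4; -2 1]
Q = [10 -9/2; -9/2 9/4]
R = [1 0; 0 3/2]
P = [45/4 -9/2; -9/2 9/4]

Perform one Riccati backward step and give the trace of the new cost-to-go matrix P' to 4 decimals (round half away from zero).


BᵀP = [-24.7500 9.0000; -49.5000 20.2500]
S = R + BᵀPB = [1 0; 0 3/2] + [56.2500 108.0000; 108.0000 218.2500] = [57.2500 108.0000; 108.0000 219.7500]
BᵀPA = [-40.5000 31.5000; -78.7500 58.5000]
K = S⁻¹·BᵀPA = [-0.4308 0.6590; -0.1467 -0.0577]
A−BK = [0.1211 -0.2536; 0.2851 -0.6243]
AᵀP(A−BK) = [0.2550 -0.3516; -0.3516 0.6148]
P' = Q + AᵀP(A−BK) = [10.2550 -4.8516; -4.8516 2.8648]
tr(P') = 13.1198

13.1198


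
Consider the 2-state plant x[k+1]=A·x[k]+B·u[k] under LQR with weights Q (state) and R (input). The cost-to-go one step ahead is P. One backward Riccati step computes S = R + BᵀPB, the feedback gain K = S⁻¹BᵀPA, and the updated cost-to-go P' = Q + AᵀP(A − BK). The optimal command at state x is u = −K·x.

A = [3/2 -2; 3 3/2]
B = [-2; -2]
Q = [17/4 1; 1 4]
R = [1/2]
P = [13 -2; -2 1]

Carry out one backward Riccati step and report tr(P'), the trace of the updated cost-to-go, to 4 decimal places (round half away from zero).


BᵀP = [-22.0000 2.0000]
S = R + BᵀPB = [1/2] + [40.0000] = [40.5000]
BᵀPA = [-27.0000 47.0000]
K = S⁻¹·BᵀPA = [-0.6667 1.1605]
A−BK = [0.1667 0.3210; 1.6667 3.8210]
AᵀP(A−BK) = [2.2500 4.3333; 4.3333 11.7068]
P' = Q + AᵀP(A−BK) = [6.5000 5.3333; 5.3333 15.7068]
tr(P') = 22.2068

22.2068


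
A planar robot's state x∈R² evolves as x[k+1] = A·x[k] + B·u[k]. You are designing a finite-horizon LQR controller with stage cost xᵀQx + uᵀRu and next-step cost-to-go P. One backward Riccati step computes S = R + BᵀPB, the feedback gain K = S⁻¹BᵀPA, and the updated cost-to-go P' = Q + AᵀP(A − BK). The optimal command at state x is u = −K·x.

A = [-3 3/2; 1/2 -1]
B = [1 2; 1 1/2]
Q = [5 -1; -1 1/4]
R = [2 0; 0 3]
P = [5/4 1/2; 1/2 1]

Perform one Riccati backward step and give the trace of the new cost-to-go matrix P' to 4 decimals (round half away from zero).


10.3975

BᵀP = [1.7500 1.5000; 2.7500 1.5000]
S = R + BᵀPB = [2 0; 0 3] + [3.2500 4.2500; 4.2500 6.2500] = [5.2500 4.2500; 4.2500 9.2500]
BᵀPA = [-4.5000 1.1250; -7.5000 2.6250]
K = S⁻¹·BᵀPA = [-0.3197 -0.0246; -0.6639 0.2951]
A−BK = [-1.3525 0.9344; 1.1516 -1.1230]
AᵀP(A−BK) = [3.5820 -2.1475; -2.1475 1.5656]
P' = Q + AᵀP(A−BK) = [8.5820 -3.1475; -3.1475 1.8156]
tr(P') = 10.3975


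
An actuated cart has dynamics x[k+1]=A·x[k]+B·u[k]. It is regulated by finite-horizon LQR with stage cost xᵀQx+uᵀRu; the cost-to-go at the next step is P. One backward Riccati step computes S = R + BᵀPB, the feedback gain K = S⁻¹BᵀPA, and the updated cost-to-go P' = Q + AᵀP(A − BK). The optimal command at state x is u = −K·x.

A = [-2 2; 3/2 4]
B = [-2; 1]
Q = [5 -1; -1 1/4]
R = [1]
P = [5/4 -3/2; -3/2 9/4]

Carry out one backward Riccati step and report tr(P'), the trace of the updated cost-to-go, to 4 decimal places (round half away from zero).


BᵀP = [-4.0000 5.2500]
S = R + BᵀPB = [1] + [13.2500] = [14.2500]
BᵀPA = [15.8750 13.0000]
K = S⁻¹·BᵀPA = [1.1140 0.9123]
A−BK = [0.2281 3.8246; 0.3860 3.0877]
AᵀP(A−BK) = [1.3772 1.5175; 1.5175 5.1404]
P' = Q + AᵀP(A−BK) = [6.3772 0.5175; 0.5175 5.3904]
tr(P') = 11.7675

11.7675


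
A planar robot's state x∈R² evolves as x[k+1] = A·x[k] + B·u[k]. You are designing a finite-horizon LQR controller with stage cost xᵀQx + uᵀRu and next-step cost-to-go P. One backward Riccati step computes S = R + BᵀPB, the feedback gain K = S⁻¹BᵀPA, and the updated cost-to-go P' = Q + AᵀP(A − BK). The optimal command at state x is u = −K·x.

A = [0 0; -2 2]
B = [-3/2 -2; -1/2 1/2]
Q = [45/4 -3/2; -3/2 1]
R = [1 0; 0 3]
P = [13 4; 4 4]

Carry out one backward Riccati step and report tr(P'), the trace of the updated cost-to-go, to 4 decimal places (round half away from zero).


BᵀP = [-21.5000 -8.0000; -24.0000 -6.0000]
S = R + BᵀPB = [1 0; 0 3] + [36.2500 39.0000; 39.0000 45.0000] = [37.2500 39.0000; 39.0000 48.0000]
BᵀPA = [16.0000 -16.0000; 12.0000 -12.0000]
K = S⁻¹·BᵀPA = [1.1236 -1.1236; -0.6629 0.6629]
A−BK = [0.3596 -0.3596; -1.1067 1.1067]
AᵀP(A−BK) = [5.9775 -5.9775; -5.9775 5.9775]
P' = Q + AᵀP(A−BK) = [17.2275 -7.4775; -7.4775 6.9775]
tr(P') = 24.2051

24.2051


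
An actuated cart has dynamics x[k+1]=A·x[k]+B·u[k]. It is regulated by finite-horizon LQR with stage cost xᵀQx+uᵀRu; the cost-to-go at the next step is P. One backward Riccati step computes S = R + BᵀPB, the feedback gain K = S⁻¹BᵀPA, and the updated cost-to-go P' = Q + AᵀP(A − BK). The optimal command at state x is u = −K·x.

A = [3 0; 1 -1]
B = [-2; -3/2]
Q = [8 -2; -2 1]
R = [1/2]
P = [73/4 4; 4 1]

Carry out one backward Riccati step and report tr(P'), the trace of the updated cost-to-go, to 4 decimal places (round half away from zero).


BᵀP = [-42.5000 -9.5000]
S = R + BᵀPB = [1/2] + [99.2500] = [99.7500]
BᵀPA = [-137.0000 9.5000]
K = S⁻¹·BᵀPA = [-1.3734 0.0952]
A−BK = [0.2531 0.1905; -1.0602 -0.8571]
AᵀP(A−BK) = [1.0896 0.0476; 0.0476 0.0952]
P' = Q + AᵀP(A−BK) = [9.0896 -1.9524; -1.9524 1.0952]
tr(P') = 10.1848

10.1848


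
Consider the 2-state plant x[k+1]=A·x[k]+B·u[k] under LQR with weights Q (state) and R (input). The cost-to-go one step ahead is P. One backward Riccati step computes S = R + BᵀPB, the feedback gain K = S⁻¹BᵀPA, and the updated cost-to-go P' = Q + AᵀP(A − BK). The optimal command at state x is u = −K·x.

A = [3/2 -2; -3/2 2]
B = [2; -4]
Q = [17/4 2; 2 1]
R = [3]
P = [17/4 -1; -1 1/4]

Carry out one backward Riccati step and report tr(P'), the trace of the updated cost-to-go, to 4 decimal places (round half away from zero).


8.3359

BᵀP = [12.5000 -3.0000]
S = R + BᵀPB = [3] + [37.0000] = [40.0000]
BᵀPA = [23.2500 -31.0000]
K = S⁻¹·BᵀPA = [0.5813 -0.7750]
A−BK = [0.3375 -0.4500; 0.8250 -1.1000]
AᵀP(A−BK) = [1.1109 -1.4813; -1.4813 1.9750]
P' = Q + AᵀP(A−BK) = [5.3609 0.5188; 0.5188 2.9750]
tr(P') = 8.3359


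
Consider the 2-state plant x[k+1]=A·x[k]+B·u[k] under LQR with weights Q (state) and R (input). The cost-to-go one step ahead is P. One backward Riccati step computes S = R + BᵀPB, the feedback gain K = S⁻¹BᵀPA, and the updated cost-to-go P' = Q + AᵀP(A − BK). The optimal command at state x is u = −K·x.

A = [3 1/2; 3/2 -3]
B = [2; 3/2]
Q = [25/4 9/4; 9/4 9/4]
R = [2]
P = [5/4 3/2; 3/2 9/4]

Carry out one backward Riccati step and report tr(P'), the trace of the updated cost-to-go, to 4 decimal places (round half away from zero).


14.1330

BᵀP = [4.7500 6.3750]
S = R + BᵀPB = [2] + [19.0625] = [21.0625]
BᵀPA = [23.8125 -16.7500]
K = S⁻¹·BᵀPA = [1.1306 -0.7953]
A−BK = [0.7389 2.0905; -0.1958 -1.8071]
AᵀP(A−BK) = [2.8909 -1.6881; -1.6881 2.7420]
P' = Q + AᵀP(A−BK) = [9.1409 0.5619; 0.5619 4.9920]
tr(P') = 14.1330


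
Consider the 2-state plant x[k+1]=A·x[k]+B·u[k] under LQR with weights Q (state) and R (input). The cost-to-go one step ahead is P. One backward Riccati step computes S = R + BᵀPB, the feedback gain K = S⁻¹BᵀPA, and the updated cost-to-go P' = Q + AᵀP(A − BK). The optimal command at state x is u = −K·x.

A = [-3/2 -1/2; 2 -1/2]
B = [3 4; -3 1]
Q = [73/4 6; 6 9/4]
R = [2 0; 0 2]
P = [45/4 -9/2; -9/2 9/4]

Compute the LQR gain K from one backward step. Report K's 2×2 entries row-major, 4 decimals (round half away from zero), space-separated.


-0.5130 0.0472 -0.0384 -0.1372

BᵀP = [47.2500 -20.2500; 40.5000 -15.7500]
S = R + BᵀPB = [2 0; 0 2] + [202.5000 168.7500; 168.7500 146.2500] = [204.5000 168.7500; 168.7500 148.2500]
BᵀPA = [-111.3750 -13.5000; -92.2500 -12.3750]
K = S⁻¹·BᵀPA = [-0.5130 0.0472; -0.0384 -0.1372]
A−BK = [0.1923 -0.0928; 0.4994 -0.2211]
AᵀP(A−BK) = [0.6421 -0.0873; -0.0873 0.0643]
P' = Q + AᵀP(A−BK) = [18.8921 5.9127; 5.9127 2.3143]
tr(P') = 21.2064


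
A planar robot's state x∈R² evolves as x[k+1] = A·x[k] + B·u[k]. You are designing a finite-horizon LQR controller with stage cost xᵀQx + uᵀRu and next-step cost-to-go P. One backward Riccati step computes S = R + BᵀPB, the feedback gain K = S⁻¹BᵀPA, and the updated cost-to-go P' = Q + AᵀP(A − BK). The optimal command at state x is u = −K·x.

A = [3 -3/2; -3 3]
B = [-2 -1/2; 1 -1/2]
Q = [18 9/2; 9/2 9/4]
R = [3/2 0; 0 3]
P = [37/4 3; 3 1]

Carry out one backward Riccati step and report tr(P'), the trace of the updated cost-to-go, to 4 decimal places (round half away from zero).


BᵀP = [-15.5000 -5.0000; -6.1250 -2.0000]
S = R + BᵀPB = [3/2 0; 0 3] + [26.0000 10.2500; 10.2500 4.0625] = [27.5000 10.2500; 10.2500 7.0625]
BᵀPA = [-31.5000 8.2500; -12.3750 3.1875]
K = S⁻¹·BᵀPA = [-1.0726 0.2871; -0.1956 0.0347]
A−BK = [0.7571 -0.9085; -2.0252 2.7303]
AᵀP(A−BK) = [2.0442 -0.6530; -0.6530 0.3336]
P' = Q + AᵀP(A−BK) = [20.0442 3.8470; 3.8470 2.5836]
tr(P') = 22.6278

22.6278


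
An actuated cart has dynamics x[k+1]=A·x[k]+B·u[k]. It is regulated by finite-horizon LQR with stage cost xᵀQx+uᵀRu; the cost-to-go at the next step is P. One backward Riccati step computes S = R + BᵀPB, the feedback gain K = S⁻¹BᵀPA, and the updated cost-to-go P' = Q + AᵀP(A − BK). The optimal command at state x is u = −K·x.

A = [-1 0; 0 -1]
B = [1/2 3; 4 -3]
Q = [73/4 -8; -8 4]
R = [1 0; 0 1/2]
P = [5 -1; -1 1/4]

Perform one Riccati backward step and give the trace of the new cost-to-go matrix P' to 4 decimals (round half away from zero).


22.3318

BᵀP = [-1.5000 0.5000; 18.0000 -3.7500]
S = R + BᵀPB = [1 0; 0 1/2] + [1.2500 -6.0000; -6.0000 65.2500] = [2.2500 -6.0000; -6.0000 65.7500]
BᵀPA = [1.5000 -0.5000; -18.0000 3.7500]
K = S⁻¹·BᵀPA = [-0.0838 -0.0927; -0.2814 0.0486]
A−BK = [-0.1139 -0.0994; -0.5092 -0.4835]
AᵀP(A−BK) = [0.0603 0.0134; 0.0134 0.0215]
P' = Q + AᵀP(A−BK) = [18.3103 -7.9866; -7.9866 4.0215]
tr(P') = 22.3318


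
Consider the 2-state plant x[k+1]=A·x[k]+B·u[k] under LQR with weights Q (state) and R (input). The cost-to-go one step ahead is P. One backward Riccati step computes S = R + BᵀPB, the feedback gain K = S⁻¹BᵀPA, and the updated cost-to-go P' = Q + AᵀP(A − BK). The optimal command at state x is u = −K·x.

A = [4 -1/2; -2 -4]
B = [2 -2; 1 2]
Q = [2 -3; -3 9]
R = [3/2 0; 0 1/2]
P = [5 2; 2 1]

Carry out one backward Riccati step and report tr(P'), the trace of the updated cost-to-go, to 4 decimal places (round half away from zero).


BᵀP = [12.0000 5.0000; -6.0000 -2.0000]
S = R + BᵀPB = [3/2 0; 0 1/2] + [29.0000 -14.0000; -14.0000 8.0000] = [30.5000 -14.0000; -14.0000 8.5000]
BᵀPA = [38.0000 -26.0000; -20.0000 11.0000]
K = S⁻¹·BᵀPA = [0.6798 -1.0593; -1.2332 -0.4506]
A−BK = [0.1739 0.7174; -0.2134 -2.0395]
AᵀP(A−BK) = [1.5020 -0.7589; -0.7589 2.6650]
P' = Q + AᵀP(A−BK) = [3.5020 -3.7589; -3.7589 11.6650]
tr(P') = 15.1670

15.1670


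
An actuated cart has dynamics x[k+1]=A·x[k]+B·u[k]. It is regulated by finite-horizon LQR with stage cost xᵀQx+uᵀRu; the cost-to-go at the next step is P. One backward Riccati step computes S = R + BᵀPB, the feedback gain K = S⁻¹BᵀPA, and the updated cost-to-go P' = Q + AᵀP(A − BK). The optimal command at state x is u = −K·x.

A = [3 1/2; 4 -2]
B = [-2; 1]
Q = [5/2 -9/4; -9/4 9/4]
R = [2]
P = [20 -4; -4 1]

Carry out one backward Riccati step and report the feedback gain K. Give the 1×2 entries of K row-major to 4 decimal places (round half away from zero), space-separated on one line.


BᵀP = [-44.0000 9.0000]
S = R + BᵀPB = [2] + [97.0000] = [99.0000]
BᵀPA = [-96.0000 -40.0000]
K = S⁻¹·BᵀPA = [-0.9697 -0.4040]
A−BK = [1.0606 -0.3081; 4.9697 -1.5960]
AᵀP(A−BK) = [6.9091 -0.7879; -0.7879 0.8384]
P' = Q + AᵀP(A−BK) = [9.4091 -3.0379; -3.0379 3.0884]
tr(P') = 12.4975

-0.9697 -0.4040


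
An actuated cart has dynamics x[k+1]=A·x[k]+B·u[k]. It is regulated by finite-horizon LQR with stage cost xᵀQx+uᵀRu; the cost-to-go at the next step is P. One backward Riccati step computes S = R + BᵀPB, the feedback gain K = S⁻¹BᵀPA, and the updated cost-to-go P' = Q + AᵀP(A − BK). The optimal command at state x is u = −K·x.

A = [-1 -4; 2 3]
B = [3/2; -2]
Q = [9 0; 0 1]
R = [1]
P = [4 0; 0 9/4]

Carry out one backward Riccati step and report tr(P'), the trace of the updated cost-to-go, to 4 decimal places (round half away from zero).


21.3947

BᵀP = [6.0000 -4.5000]
S = R + BᵀPB = [1] + [18.0000] = [19.0000]
BᵀPA = [-15.0000 -37.5000]
K = S⁻¹·BᵀPA = [-0.7895 -1.9737]
A−BK = [0.1842 -1.0395; 0.4211 -0.9474]
AᵀP(A−BK) = [1.1579 -0.1053; -0.1053 10.2368]
P' = Q + AᵀP(A−BK) = [10.1579 -0.1053; -0.1053 11.2368]
tr(P') = 21.3947


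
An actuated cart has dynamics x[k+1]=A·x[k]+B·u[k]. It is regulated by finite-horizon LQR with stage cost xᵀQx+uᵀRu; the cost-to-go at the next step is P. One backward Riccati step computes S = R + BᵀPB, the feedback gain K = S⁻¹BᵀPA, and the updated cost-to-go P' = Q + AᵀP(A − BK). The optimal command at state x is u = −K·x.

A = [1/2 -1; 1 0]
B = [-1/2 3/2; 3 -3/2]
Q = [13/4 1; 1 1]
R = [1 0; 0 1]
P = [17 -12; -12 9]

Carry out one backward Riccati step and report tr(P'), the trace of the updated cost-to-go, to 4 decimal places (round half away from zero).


BᵀP = [-44.5000 33.0000; 43.5000 -31.5000]
S = R + BᵀPB = [1 0; 0 1] + [121.2500 -116.2500; -116.2500 112.5000] = [122.2500 -116.2500; -116.2500 113.5000]
BᵀPA = [10.7500 44.5000; -9.7500 -43.5000]
K = S⁻¹·BᵀPA = [0.2399 -0.0170; 0.1598 -0.4006]
A−BK = [0.3802 -0.4075; 0.5200 -0.5501]
AᵀP(A−BK) = [0.2292 -0.2238; -0.2238 0.3273]
P' = Q + AᵀP(A−BK) = [3.4792 0.7762; 0.7762 1.3273]
tr(P') = 4.8065

4.8065


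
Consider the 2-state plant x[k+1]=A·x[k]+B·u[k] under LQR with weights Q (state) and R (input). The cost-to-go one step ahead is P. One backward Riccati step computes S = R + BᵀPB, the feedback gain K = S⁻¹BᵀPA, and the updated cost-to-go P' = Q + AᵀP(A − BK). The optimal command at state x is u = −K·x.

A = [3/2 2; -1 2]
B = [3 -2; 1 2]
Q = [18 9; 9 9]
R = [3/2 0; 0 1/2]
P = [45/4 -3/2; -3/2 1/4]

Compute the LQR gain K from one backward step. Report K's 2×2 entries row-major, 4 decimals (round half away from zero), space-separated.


0.1813 0.3765 -0.4875 -0.2824

BᵀP = [32.2500 -4.2500; -25.5000 3.5000]
S = R + BᵀPB = [3/2 0; 0 1/2] + [92.5000 -73.0000; -73.0000 58.0000] = [94.0000 -73.0000; -73.0000 58.5000]
BᵀPA = [52.6250 56.0000; -41.7500 -44.0000]
K = S⁻¹·BᵀPA = [0.1813 0.3765; -0.4875 -0.2824]
A−BK = [-0.0188 0.3059; -0.2063 2.1882]
AᵀP(A−BK) = [0.1711 0.1500; 0.1500 0.4941]
P' = Q + AᵀP(A−BK) = [18.1711 9.1500; 9.1500 9.4941]
tr(P') = 27.6652


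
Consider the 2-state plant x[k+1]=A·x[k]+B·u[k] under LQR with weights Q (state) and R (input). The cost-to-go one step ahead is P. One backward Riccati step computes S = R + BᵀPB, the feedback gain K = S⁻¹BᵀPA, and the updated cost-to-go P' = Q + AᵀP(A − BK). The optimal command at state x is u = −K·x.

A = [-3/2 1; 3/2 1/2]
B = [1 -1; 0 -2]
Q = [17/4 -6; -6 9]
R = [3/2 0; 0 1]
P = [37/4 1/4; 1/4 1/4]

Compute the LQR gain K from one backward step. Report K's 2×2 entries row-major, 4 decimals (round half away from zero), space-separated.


BᵀP = [9.2500 0.2500; -9.7500 -0.7500]
S = R + BᵀPB = [3/2 0; 0 1] + [9.2500 -9.7500; -9.7500 11.2500] = [10.7500 -9.7500; -9.7500 12.2500]
BᵀPA = [-13.5000 9.3750; 13.5000 -10.1250]
K = S⁻¹·BᵀPA = [-0.9215 0.4403; 0.3686 -0.4761]
A−BK = [-0.2099 0.0836; 2.2372 -0.4522]
AᵀP(A−BK) = [2.8336 -1.1288; -1.1288 0.6143]
P' = Q + AᵀP(A−BK) = [7.0836 -7.1288; -7.1288 9.6143]
tr(P') = 16.6980

-0.9215 0.4403 0.3686 -0.4761


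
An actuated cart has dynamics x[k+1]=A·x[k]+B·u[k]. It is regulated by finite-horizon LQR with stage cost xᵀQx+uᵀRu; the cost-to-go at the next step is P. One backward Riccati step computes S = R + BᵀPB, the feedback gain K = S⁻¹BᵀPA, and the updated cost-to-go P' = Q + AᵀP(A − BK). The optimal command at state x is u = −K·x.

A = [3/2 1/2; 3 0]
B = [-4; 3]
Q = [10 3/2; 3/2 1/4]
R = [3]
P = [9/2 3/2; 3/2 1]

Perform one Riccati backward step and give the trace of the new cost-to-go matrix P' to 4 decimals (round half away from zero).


BᵀP = [-13.5000 -3.0000]
S = R + BᵀPB = [3] + [45.0000] = [48.0000]
BᵀPA = [-29.2500 -6.7500]
K = S⁻¹·BᵀPA = [-0.6094 -0.1406]
A−BK = [-0.9375 -0.0625; 4.8281 0.4219]
AᵀP(A−BK) = [14.8008 1.5117; 1.5117 0.1758]
P' = Q + AᵀP(A−BK) = [24.8008 3.0117; 3.0117 0.4258]
tr(P') = 25.2266

25.2266


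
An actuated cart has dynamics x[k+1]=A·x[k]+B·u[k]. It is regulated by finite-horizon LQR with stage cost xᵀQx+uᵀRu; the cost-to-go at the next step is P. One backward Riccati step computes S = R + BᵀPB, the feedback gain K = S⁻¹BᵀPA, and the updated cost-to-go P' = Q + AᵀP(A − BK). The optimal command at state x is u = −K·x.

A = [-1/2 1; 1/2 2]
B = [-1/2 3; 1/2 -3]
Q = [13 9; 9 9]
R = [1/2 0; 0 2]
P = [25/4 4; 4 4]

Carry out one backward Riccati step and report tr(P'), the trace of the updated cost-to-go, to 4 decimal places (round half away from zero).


58.2296

BᵀP = [-1.1250 0.0000; 6.7500 0.0000]
S = R + BᵀPB = [1/2 0; 0 2] + [0.5625 -3.3750; -3.3750 20.2500] = [1.0625 -3.3750; -3.3750 22.2500]
BᵀPA = [0.5625 -1.1250; -3.3750 6.7500]
K = S⁻¹·BᵀPA = [0.0918 -0.1837; -0.1378 0.2755]
A−BK = [-0.0408 0.0816; 0.0408 2.9184]
AᵀP(A−BK) = [0.0459 -0.0918; -0.0918 36.1837]
P' = Q + AᵀP(A−BK) = [13.0459 8.9082; 8.9082 45.1837]
tr(P') = 58.2296


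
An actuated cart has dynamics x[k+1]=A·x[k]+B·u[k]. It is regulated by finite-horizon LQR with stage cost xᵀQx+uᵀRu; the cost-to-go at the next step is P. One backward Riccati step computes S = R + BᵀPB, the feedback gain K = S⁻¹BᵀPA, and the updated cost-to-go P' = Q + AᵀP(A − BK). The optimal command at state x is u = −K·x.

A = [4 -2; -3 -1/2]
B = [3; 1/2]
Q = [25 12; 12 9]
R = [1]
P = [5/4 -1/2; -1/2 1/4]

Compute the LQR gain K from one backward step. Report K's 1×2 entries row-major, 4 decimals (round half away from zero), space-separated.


BᵀP = [3.5000 -1.3750]
S = R + BᵀPB = [1] + [9.8125] = [10.8125]
BᵀPA = [18.1250 -6.3125]
K = S⁻¹·BᵀPA = [1.6763 -0.5838]
A−BK = [-1.0289 -0.2486; -3.8382 -0.2081]
AᵀP(A−BK) = [3.8671 -1.0434; -1.0434 0.3772]
P' = Q + AᵀP(A−BK) = [28.8671 10.9566; 10.9566 9.3772]
tr(P') = 38.2442

1.6763 -0.5838


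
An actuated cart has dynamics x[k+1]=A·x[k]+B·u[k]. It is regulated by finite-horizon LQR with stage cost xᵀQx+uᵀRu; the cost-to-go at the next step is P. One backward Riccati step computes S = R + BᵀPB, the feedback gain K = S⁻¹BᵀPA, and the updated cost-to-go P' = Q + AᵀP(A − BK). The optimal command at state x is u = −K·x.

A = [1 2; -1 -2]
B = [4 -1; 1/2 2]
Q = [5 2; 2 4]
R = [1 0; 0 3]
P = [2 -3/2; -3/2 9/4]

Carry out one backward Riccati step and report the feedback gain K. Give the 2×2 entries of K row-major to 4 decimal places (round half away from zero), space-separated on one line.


BᵀP = [7.2500 -4.8750; -5.0000 6.0000]
S = R + BᵀPB = [1 0; 0 3] + [26.5625 -17.0000; -17.0000 17.0000] = [27.5625 -17.0000; -17.0000 20.0000]
BᵀPA = [12.1250 24.2500; -11.0000 -22.0000]
K = S⁻¹·BᵀPA = [0.2116 0.4233; -0.3701 -0.7402]
A−BK = [-0.2166 -0.4333; -0.3656 -0.7312]
AᵀP(A−BK) = [0.6127 1.2255; 1.2255 2.4509]
P' = Q + AᵀP(A−BK) = [5.6127 3.2255; 3.2255 6.4509]
tr(P') = 12.0636

0.2116 0.4233 -0.3701 -0.7402


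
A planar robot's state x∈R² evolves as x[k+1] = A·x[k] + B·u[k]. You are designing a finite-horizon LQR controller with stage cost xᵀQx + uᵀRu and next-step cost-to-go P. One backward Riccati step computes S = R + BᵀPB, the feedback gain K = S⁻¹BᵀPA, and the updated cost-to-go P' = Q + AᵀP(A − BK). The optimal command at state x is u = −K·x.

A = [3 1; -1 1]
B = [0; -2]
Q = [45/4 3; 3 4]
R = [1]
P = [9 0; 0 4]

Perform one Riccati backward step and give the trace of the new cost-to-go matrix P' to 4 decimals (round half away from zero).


105.7206

BᵀP = [0.0000 -8.0000]
S = R + BᵀPB = [1] + [16.0000] = [17.0000]
BᵀPA = [8.0000 -8.0000]
K = S⁻¹·BᵀPA = [0.4706 -0.4706]
A−BK = [3.0000 1.0000; -0.0588 0.0588]
AᵀP(A−BK) = [81.2353 26.7647; 26.7647 9.2353]
P' = Q + AᵀP(A−BK) = [92.4853 29.7647; 29.7647 13.2353]
tr(P') = 105.7206


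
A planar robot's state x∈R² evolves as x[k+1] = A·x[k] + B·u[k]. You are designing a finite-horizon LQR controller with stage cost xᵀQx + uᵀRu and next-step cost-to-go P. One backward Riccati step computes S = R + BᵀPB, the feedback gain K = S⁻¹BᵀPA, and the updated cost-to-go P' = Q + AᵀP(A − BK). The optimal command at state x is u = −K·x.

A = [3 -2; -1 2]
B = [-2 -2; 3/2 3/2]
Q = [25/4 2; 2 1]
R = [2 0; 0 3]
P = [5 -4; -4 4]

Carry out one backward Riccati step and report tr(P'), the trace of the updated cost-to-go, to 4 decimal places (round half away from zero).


BᵀP = [-16.0000 14.0000; -16.0000 14.0000]
S = R + BᵀPB = [2 0; 0 3] + [53.0000 53.0000; 53.0000 53.0000] = [55.0000 53.0000; 53.0000 56.0000]
BᵀPA = [-62.0000 60.0000; -62.0000 60.0000]
K = S⁻¹·BᵀPA = [-0.6863 0.6642; -0.4576 0.4428]
A−BK = [0.7122 0.2140; 0.7159 0.3395]
AᵀP(A−BK) = [2.0775 -1.3653; -1.3653 1.5793]
P' = Q + AᵀP(A−BK) = [8.3275 0.6347; 0.6347 2.5793]
tr(P') = 10.9068

10.9068


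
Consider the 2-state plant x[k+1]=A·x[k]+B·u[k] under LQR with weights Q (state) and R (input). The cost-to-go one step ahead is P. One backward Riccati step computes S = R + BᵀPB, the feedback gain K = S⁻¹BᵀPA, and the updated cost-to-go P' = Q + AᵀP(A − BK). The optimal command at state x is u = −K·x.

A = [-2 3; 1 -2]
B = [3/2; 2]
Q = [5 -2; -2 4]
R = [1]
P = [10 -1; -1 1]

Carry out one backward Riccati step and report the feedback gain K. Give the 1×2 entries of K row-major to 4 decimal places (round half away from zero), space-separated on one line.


BᵀP = [13.0000 0.5000]
S = R + BᵀPB = [1] + [20.5000] = [21.5000]
BᵀPA = [-25.5000 38.0000]
K = S⁻¹·BᵀPA = [-1.1860 1.7674]
A−BK = [-0.2209 0.3488; 3.3721 -5.5349]
AᵀP(A−BK) = [14.7558 -23.9302; -23.9302 38.8372]
P' = Q + AᵀP(A−BK) = [19.7558 -25.9302; -25.9302 42.8372]
tr(P') = 62.5930

-1.1860 1.7674


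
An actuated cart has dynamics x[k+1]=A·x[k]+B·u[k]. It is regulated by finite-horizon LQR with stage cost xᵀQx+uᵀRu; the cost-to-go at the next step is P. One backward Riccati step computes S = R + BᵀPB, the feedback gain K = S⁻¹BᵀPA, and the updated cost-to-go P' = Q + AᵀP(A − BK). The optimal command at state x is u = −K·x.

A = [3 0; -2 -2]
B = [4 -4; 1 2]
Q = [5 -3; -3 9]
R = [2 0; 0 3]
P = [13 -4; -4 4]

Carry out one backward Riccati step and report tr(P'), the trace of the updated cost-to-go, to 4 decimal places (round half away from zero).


BᵀP = [48.0000 -12.0000; -60.0000 24.0000]
S = R + BᵀPB = [2 0; 0 3] + [180.0000 -216.0000; -216.0000 288.0000] = [182.0000 -216.0000; -216.0000 291.0000]
BᵀPA = [168.0000 24.0000; -228.0000 -48.0000]
K = S⁻¹·BᵀPA = [-0.0571 -0.5366; -0.8259 -0.5633]
A−BK = [-0.0752 -0.1066; -0.2912 -0.3368]
AᵀP(A−BK) = [2.2902 1.7279; 1.7279 1.8421]
P' = Q + AᵀP(A−BK) = [7.2902 -1.2721; -1.2721 10.8421]
tr(P') = 18.1323

18.1323


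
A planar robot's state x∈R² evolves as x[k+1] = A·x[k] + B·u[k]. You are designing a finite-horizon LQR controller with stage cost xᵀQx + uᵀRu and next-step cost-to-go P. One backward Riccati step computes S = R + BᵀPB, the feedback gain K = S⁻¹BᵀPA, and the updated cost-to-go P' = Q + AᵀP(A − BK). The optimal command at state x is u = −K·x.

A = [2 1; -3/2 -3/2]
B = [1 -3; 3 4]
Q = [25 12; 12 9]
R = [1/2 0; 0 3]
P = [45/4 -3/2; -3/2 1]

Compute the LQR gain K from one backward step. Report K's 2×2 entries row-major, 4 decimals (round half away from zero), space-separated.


0.2715 -0.0276 -0.5656 -0.3385

BᵀP = [6.7500 1.5000; -39.7500 8.5000]
S = R + BᵀPB = [1/2 0; 0 3] + [11.2500 -14.2500; -14.2500 153.2500] = [11.7500 -14.2500; -14.2500 156.2500]
BᵀPA = [11.2500 4.5000; -92.2500 -52.5000]
K = S⁻¹·BᵀPA = [0.2715 -0.0276; -0.5656 -0.3385]
A−BK = [0.0316 0.0120; -0.0518 -0.0633]
AᵀP(A−BK) = [1.0155 0.5822; 0.5822 0.3521]
P' = Q + AᵀP(A−BK) = [26.0155 12.5822; 12.5822 9.3521]
tr(P') = 35.3676


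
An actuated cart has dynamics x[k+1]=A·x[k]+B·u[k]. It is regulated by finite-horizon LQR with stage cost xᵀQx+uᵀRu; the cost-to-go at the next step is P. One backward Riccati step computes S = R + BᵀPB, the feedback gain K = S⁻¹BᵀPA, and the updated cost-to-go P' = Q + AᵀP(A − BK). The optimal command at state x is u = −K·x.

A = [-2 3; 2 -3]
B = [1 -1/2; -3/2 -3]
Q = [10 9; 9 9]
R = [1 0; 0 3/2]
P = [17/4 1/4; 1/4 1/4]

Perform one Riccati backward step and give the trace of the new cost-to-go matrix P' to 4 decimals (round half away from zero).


BᵀP = [3.8750 -0.1250; -2.8750 -0.8750]
S = R + BᵀPB = [1 0; 0 3/2] + [4.0625 -1.5625; -1.5625 4.0625] = [5.0625 -1.5625; -1.5625 5.5625]
BᵀPA = [-8.0000 12.0000; 4.0000 -6.0000]
K = S⁻¹·BᵀPA = [-1.4872 2.2309; 0.3013 -0.4520]
A−BK = [-0.3621 0.5431; 0.6731 -1.0097]
AᵀP(A−BK) = [2.8967 -4.3451; -4.3451 6.5176]
P' = Q + AᵀP(A−BK) = [12.8967 4.6549; 4.6549 15.5176]
tr(P') = 28.4143

28.4143


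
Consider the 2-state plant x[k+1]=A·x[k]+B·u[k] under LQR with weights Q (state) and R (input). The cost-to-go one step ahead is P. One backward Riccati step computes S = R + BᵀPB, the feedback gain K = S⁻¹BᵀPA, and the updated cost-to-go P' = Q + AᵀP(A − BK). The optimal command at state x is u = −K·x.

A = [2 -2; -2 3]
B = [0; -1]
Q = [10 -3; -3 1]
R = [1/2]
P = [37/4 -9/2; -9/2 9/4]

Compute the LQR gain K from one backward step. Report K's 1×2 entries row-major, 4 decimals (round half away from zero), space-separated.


4.9091 -5.7273

BᵀP = [4.5000 -2.2500]
S = R + BᵀPB = [1/2] + [2.2500] = [2.7500]
BᵀPA = [13.5000 -15.7500]
K = S⁻¹·BᵀPA = [4.9091 -5.7273]
A−BK = [2.0000 -2.0000; 2.9091 -2.7273]
AᵀP(A−BK) = [15.7273 -18.1818; -18.1818 21.0455]
P' = Q + AᵀP(A−BK) = [25.7273 -21.1818; -21.1818 22.0455]
tr(P') = 47.7727


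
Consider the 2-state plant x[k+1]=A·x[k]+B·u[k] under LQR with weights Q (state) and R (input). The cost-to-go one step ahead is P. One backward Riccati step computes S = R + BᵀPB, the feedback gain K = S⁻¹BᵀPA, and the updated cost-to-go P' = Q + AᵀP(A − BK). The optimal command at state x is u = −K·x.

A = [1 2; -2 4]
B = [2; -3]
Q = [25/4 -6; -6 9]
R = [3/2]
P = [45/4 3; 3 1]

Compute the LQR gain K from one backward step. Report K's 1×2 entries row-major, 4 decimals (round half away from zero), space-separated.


BᵀP = [13.5000 3.0000]
S = R + BᵀPB = [3/2] + [18.0000] = [19.5000]
BᵀPA = [7.5000 39.0000]
K = S⁻¹·BᵀPA = [0.3846 2.0000]
A−BK = [0.2308 -2.0000; -0.8462 10.0000]
AᵀP(A−BK) = [0.3654 -0.5000; -0.5000 31.0000]
P' = Q + AᵀP(A−BK) = [6.6154 -6.5000; -6.5000 40.0000]
tr(P') = 46.6154

0.3846 2.0000
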